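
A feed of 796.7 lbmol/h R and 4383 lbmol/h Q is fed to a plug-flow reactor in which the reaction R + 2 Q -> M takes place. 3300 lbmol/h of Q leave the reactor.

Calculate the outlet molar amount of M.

542 lbmol/h

For Q: n = n₀ − 2ξ → 3300 = 4383 − 2ξ, giving ξ = 541.5 lbmol/h.
Outlet amounts (n = n₀ + ν ξ):
  R: 796.7 − 1(541.5) = 255.2
  Q: 4383 − 2(541.5) = 3300
  M: 0 + 1(541.5) = 541.5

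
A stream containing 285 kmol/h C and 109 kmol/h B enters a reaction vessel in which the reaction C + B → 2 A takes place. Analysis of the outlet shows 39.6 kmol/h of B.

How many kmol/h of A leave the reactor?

139 kmol/h

For B: n = n₀ − 1ξ → 39.6 = 109 − 1ξ, giving ξ = 69.4 kmol/h.
Outlet amounts (n = n₀ + ν ξ):
  C: 285 − 1(69.4) = 215.6
  B: 109 − 1(69.4) = 39.6
  A: 0 + 2(69.4) = 138.8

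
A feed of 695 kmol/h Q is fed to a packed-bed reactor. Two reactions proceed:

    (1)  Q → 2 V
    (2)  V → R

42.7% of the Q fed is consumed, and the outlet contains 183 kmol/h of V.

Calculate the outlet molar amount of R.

Conversion of Q: Q consumed = 1ξ₁ = 0.427 × 695 → ξ₁ = 296.8 kmol/h.
V balance: n_V = 0 + 2ξ₁ − 1ξ₂ = 183 → ξ₂ = (2·296.8 − 183)/1 = 410.5 kmol/h.
Outlet amounts (n = n₀ + Σ ν·ξ):
  Q: 695 − 1(296.8) = 398.2
  V: 0 + 2(296.8) − 1(410.5) = 183
  R: 0 + 1(410.5) = 410.5

411 kmol/h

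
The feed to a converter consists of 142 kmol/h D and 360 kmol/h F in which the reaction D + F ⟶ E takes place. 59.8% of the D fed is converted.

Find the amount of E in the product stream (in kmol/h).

84.9 kmol/h

D reacted = 0.598 × 142 = 84.92 kmol/h; ν_D = −1, so ξ = 84.92/1 = 84.92 kmol/h.
Outlet amounts (n = n₀ + ν ξ):
  D: 142 − 1(84.92) = 57.08
  F: 360 − 1(84.92) = 275.1
  E: 0 + 1(84.92) = 84.92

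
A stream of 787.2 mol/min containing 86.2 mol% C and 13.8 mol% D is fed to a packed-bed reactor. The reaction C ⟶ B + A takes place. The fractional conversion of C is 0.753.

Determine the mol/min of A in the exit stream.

C reacted = 0.753 × 678.6 = 511 mol/min; ν_C = −1, so ξ = 511/1 = 511 mol/min.
Outlet amounts (n = n₀ + ν ξ):
  C: 678.6 − 1(511) = 167.6
  B: 0 + 1(511) = 511
  A: 0 + 1(511) = 511
  D: 108.6 (inert)

511 mol/min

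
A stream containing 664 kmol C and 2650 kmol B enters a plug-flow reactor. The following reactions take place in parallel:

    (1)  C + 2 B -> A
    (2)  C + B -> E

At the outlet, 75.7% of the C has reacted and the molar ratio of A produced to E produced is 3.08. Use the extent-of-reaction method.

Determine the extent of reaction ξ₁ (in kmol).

ξ₁ = 379 kmol

Conversion of C: C consumed = 0.757 × 664 = 502.6 kmol = 1ξ₁ + 1ξ₂.
Selectivity: 1ξ₁ / (1ξ₂) = 3.08 → ξ₁ = 3.08 ξ₂.
Substitute: (1·3.08 + 1) ξ₂ = 502.6 → ξ₂ = 123.2 kmol, ξ₁ = 379.4 kmol.
Outlet amounts (n = n₀ + Σ ν·ξ):
  C: 664 − 1(379.4) − 1(123.2) = 161.4
  B: 2650 − 2(379.4) − 1(123.2) = 1768
  A: 0 + 1(379.4) = 379.4
  E: 0 + 1(123.2) = 123.2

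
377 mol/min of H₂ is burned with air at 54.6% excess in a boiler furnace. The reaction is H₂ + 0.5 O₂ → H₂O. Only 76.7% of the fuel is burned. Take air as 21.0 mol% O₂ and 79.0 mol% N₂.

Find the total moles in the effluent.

1620 mol/min

Stoichiometric O₂ = 0.5 × 377 = 188.5 mol/min; O₂ fed = 188.5 × 1.546 = 291.4 mol/min.
N₂ fed = 291.4 × 79/21 = 1096 mol/min.
Fuel reacted = 0.767 × 377 → ξ = 289.2 mol/min.
Outlet (n = n₀ + ν ξ):
  H₂: 377 − 1(289.2) = 87.84
  O₂: 291.4 − 0.5(289.2) = 146.8
  N₂: 1096 (inert)
  H₂O: 0 + 1(289.2) = 289.2
Total out = 87.84 + 146.8 + 1096 + 289.2 = 1620 mol/min.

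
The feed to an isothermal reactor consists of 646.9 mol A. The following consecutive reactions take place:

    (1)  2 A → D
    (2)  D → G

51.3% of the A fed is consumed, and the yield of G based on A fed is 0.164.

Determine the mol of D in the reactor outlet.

59.8 mol

Conversion of A: A consumed = 2ξ₁ = 0.513 × 646.9 → ξ₁ = 165.9 mol.
Yield of G: 1ξ₂ / 646.9 = 0.164 → ξ₂ = 106.1 mol.
Outlet amounts (n = n₀ + Σ ν·ξ):
  A: 646.9 − 2(165.9) = 315
  D: 0 + 1(165.9) − 1(106.1) = 59.84
  G: 0 + 1(106.1) = 106.1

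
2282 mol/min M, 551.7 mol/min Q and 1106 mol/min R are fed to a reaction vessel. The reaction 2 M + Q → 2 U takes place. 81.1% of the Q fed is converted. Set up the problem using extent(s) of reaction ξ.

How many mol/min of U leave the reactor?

895 mol/min

Q reacted = 0.811 × 551.7 = 447.4 mol/min; ν_Q = −1, so ξ = 447.4/1 = 447.4 mol/min.
Outlet amounts (n = n₀ + ν ξ):
  M: 2282 − 2(447.4) = 1387
  Q: 551.7 − 1(447.4) = 104.3
  U: 0 + 2(447.4) = 894.9
  R: 1106 (inert)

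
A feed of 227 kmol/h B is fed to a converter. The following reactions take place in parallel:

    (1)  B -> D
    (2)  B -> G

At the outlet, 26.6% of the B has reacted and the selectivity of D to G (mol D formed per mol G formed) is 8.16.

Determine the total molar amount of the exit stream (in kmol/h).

Conversion of B: B consumed = 0.266 × 227 = 60.38 kmol/h = 1ξ₁ + 1ξ₂.
Selectivity: 1ξ₁ / (1ξ₂) = 8.16 → ξ₁ = 8.16 ξ₂.
Substitute: (1·8.16 + 1) ξ₂ = 60.38 → ξ₂ = 6.592 kmol/h, ξ₁ = 53.79 kmol/h.
Outlet amounts (n = n₀ + Σ ν·ξ):
  B: 227 − 1(53.79) − 1(6.592) = 166.6
  D: 0 + 1(53.79) = 53.79
  G: 0 + 1(6.592) = 6.592
Total out = 166.6 + 53.79 + 6.592 = 227 kmol/h.

227 kmol/h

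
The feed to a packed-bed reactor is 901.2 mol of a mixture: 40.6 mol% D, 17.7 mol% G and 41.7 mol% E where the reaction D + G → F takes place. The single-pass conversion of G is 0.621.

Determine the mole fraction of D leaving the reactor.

0.333

G reacted = 0.621 × 159.5 = 99.06 mol; ν_G = −1, so ξ = 99.06/1 = 99.06 mol.
Outlet amounts (n = n₀ + ν ξ):
  D: 365.9 − 1(99.06) = 266.8
  G: 159.5 − 1(99.06) = 60.46
  F: 0 + 1(99.06) = 99.06
  E: 375.8 (inert)
Total out = 802.1 mol; y_D = 266.8 / 802.1 = 0.3326.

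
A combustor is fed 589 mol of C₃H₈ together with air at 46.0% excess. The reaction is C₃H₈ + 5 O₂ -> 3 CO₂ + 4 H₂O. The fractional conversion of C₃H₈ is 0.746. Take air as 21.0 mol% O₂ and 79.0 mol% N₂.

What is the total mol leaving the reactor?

21500 mol

Stoichiometric O₂ = 5 × 589 = 2945 mol; O₂ fed = 2945 × 1.460 = 4300 mol.
N₂ fed = 4300 × 79/21 = 16180 mol.
Fuel reacted = 0.746 × 589 → ξ = 439.4 mol.
Outlet (n = n₀ + ν ξ):
  C₃H₈: 589 − 1(439.4) = 149.6
  O₂: 4300 − 5(439.4) = 2103
  N₂: 16180 (inert)
  CO₂: 0 + 3(439.4) = 1318
  H₂O: 0 + 4(439.4) = 1758
Total out = 149.6 + 2103 + 16180 + 1318 + 1758 = 21500 mol.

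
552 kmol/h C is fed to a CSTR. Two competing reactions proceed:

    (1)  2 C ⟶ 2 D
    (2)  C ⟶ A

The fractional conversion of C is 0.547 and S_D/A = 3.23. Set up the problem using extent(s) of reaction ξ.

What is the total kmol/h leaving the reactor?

552 kmol/h

Conversion of C: C consumed = 0.547 × 552 = 301.9 kmol/h = 2ξ₁ + 1ξ₂.
Selectivity: 2ξ₁ / (1ξ₂) = 3.23 → ξ₁ = 1.615 ξ₂.
Substitute: (2·1.615 + 1) ξ₂ = 301.9 → ξ₂ = 71.38 kmol/h, ξ₁ = 115.3 kmol/h.
Outlet amounts (n = n₀ + Σ ν·ξ):
  C: 552 − 2(115.3) − 1(71.38) = 250.1
  D: 0 + 2(115.3) = 230.6
  A: 0 + 1(71.38) = 71.38
Total out = 250.1 + 230.6 + 71.38 = 552 kmol/h.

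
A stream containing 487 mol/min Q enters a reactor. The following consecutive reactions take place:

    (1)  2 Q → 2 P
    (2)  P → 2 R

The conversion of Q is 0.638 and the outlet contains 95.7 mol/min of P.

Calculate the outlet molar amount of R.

430 mol/min

Conversion of Q: Q consumed = 2ξ₁ = 0.638 × 487 → ξ₁ = 155.4 mol/min.
P balance: n_P = 0 + 2ξ₁ − 1ξ₂ = 95.7 → ξ₂ = (2·155.4 − 95.7)/1 = 215 mol/min.
Outlet amounts (n = n₀ + Σ ν·ξ):
  Q: 487 − 2(155.4) = 176.3
  P: 0 + 2(155.4) − 1(215) = 95.7
  R: 0 + 2(215) = 430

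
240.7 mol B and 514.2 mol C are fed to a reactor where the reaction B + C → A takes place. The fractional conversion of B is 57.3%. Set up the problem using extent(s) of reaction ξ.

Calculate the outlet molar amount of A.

138 mol

B reacted = 0.573 × 240.7 = 137.9 mol; ν_B = −1, so ξ = 137.9/1 = 137.9 mol.
Outlet amounts (n = n₀ + ν ξ):
  B: 240.7 − 1(137.9) = 102.8
  C: 514.2 − 1(137.9) = 376.3
  A: 0 + 1(137.9) = 137.9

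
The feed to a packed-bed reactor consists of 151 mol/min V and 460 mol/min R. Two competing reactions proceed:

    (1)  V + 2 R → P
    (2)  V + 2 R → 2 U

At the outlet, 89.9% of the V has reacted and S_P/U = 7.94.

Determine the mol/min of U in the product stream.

16.1 mol/min

Conversion of V: V consumed = 0.899 × 151 = 135.7 mol/min = 1ξ₁ + 1ξ₂.
Selectivity: 1ξ₁ / (2ξ₂) = 7.94 → ξ₁ = 15.88 ξ₂.
Substitute: (1·15.88 + 1) ξ₂ = 135.7 → ξ₂ = 8.042 mol/min, ξ₁ = 127.7 mol/min.
Outlet amounts (n = n₀ + Σ ν·ξ):
  V: 151 − 1(127.7) − 1(8.042) = 15.25
  R: 460 − 2(127.7) − 2(8.042) = 188.5
  P: 0 + 1(127.7) = 127.7
  U: 0 + 2(8.042) = 16.08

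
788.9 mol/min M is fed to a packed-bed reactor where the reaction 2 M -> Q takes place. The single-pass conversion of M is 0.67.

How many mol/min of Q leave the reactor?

M reacted = 0.67 × 788.9 = 528.6 mol/min; ν_M = −2, so ξ = 528.6/2 = 264.3 mol/min.
Outlet amounts (n = n₀ + ν ξ):
  M: 788.9 − 2(264.3) = 260.3
  Q: 0 + 1(264.3) = 264.3

264 mol/min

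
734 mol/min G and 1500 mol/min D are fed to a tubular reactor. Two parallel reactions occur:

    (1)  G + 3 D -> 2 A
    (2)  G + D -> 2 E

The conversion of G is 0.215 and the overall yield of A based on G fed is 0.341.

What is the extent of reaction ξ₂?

Yield of A: 2ξ₁ / 734 = 0.341 → ξ₁ = 125.1 mol/min.
Conversion of G: 1ξ₁ + 1ξ₂ = 0.215 × 734 = 157.8 → ξ₂ = 32.66 mol/min.
Outlet amounts (n = n₀ + Σ ν·ξ):
  G: 734 − 1(125.1) − 1(32.66) = 576.2
  D: 1500 − 3(125.1) − 1(32.66) = 1092
  A: 0 + 2(125.1) = 250.3
  E: 0 + 2(32.66) = 65.33

ξ₂ = 32.7 mol/min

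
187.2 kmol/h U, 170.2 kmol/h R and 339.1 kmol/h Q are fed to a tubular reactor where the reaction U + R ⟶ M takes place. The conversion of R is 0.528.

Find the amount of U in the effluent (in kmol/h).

97.3 kmol/h

R reacted = 0.528 × 170.2 = 89.87 kmol/h; ν_R = −1, so ξ = 89.87/1 = 89.87 kmol/h.
Outlet amounts (n = n₀ + ν ξ):
  U: 187.2 − 1(89.87) = 97.33
  R: 170.2 − 1(89.87) = 80.33
  M: 0 + 1(89.87) = 89.87
  Q: 339.1 (inert)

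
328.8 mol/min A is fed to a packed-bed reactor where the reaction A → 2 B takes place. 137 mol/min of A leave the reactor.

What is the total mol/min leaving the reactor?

521 mol/min

For A: n = n₀ − 1ξ → 137 = 328.8 − 1ξ, giving ξ = 191.8 mol/min.
Outlet amounts (n = n₀ + ν ξ):
  A: 328.8 − 1(191.8) = 137
  B: 0 + 2(191.8) = 383.6
Total out = 137 + 383.6 = 520.6 mol/min.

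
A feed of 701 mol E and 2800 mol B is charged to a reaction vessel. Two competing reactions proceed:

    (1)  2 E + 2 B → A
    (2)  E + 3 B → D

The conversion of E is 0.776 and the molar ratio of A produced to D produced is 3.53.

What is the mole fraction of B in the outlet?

Conversion of E: E consumed = 0.776 × 701 = 544 mol = 2ξ₁ + 1ξ₂.
Selectivity: 1ξ₁ / (1ξ₂) = 3.53 → ξ₁ = 3.53 ξ₂.
Substitute: (2·3.53 + 1) ξ₂ = 544 → ξ₂ = 67.49 mol, ξ₁ = 238.2 mol.
Outlet amounts (n = n₀ + Σ ν·ξ):
  E: 701 − 2(238.2) − 1(67.49) = 157
  B: 2800 − 2(238.2) − 3(67.49) = 2121
  A: 0 + 1(238.2) = 238.2
  D: 0 + 1(67.49) = 67.49
Total out = 2584 mol; y_B = 2121 / 2584 = 0.8209.

0.821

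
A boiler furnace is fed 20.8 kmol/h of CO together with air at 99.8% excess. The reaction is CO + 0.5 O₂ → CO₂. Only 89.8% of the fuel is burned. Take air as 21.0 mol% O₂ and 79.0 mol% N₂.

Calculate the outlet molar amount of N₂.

Stoichiometric O₂ = 0.5 × 20.8 = 10.4 kmol/h; O₂ fed = 10.4 × 1.998 = 20.78 kmol/h.
N₂ fed = 20.78 × 79/21 = 78.17 kmol/h.
Fuel reacted = 0.898 × 20.8 → ξ = 18.68 kmol/h.
Outlet (n = n₀ + ν ξ):
  CO: 20.8 − 1(18.68) = 2.122
  O₂: 20.78 − 0.5(18.68) = 11.44
  N₂: 78.17 (inert)
  CO₂: 0 + 1(18.68) = 18.68

78.2 kmol/h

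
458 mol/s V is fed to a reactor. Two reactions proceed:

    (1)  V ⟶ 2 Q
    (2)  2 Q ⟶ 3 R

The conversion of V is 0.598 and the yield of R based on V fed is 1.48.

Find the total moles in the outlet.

Conversion of V: V consumed = 1ξ₁ = 0.598 × 458 → ξ₁ = 273.9 mol/s.
Yield of R: 3ξ₂ / 458 = 1.48 → ξ₂ = 225.9 mol/s.
Outlet amounts (n = n₀ + Σ ν·ξ):
  V: 458 − 1(273.9) = 184.1
  Q: 0 + 2(273.9) − 2(225.9) = 95.87
  R: 0 + 3(225.9) = 677.8
Total out = 184.1 + 95.87 + 677.8 = 957.8 mol/s.

958 mol/s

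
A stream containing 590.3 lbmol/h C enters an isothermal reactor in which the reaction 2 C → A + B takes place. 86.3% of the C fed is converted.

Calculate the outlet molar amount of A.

C reacted = 0.863 × 590.3 = 509.4 lbmol/h; ν_C = −2, so ξ = 509.4/2 = 254.7 lbmol/h.
Outlet amounts (n = n₀ + ν ξ):
  C: 590.3 − 2(254.7) = 80.87
  A: 0 + 1(254.7) = 254.7
  B: 0 + 1(254.7) = 254.7

255 lbmol/h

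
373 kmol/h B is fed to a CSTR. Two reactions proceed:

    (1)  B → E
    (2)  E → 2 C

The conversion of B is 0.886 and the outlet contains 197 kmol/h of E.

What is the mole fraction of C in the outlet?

Conversion of B: B consumed = 1ξ₁ = 0.886 × 373 → ξ₁ = 330.5 kmol/h.
E balance: n_E = 0 + 1ξ₁ − 1ξ₂ = 197 → ξ₂ = (1·330.5 − 197)/1 = 133.5 kmol/h.
Outlet amounts (n = n₀ + Σ ν·ξ):
  B: 373 − 1(330.5) = 42.52
  E: 0 + 1(330.5) − 1(133.5) = 197
  C: 0 + 2(133.5) = 267
Total out = 506.5 kmol/h; y_C = 267 / 506.5 = 0.5271.

0.527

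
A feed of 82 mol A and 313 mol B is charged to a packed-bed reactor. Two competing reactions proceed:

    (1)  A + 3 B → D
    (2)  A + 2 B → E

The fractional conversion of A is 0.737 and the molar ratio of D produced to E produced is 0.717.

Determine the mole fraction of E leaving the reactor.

Conversion of A: A consumed = 0.737 × 82 = 60.43 mol = 1ξ₁ + 1ξ₂.
Selectivity: 1ξ₁ / (1ξ₂) = 0.717 → ξ₁ = 0.717 ξ₂.
Substitute: (1·0.717 + 1) ξ₂ = 60.43 → ξ₂ = 35.2 mol, ξ₁ = 25.24 mol.
Outlet amounts (n = n₀ + Σ ν·ξ):
  A: 82 − 1(25.24) − 1(35.2) = 21.57
  B: 313 − 3(25.24) − 2(35.2) = 166.9
  D: 0 + 1(25.24) = 25.24
  E: 0 + 1(35.2) = 35.2
Total out = 248.9 mol; y_E = 35.2 / 248.9 = 0.1414.

0.141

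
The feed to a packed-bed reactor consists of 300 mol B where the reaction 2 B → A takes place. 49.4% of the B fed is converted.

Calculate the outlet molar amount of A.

B reacted = 0.494 × 300 = 148.2 mol; ν_B = −2, so ξ = 148.2/2 = 74.1 mol.
Outlet amounts (n = n₀ + ν ξ):
  B: 300 − 2(74.1) = 151.8
  A: 0 + 1(74.1) = 74.1

74.1 mol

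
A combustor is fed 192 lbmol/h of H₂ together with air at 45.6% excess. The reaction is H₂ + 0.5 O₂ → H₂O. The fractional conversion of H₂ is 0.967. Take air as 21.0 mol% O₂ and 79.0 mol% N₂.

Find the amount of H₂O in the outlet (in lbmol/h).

Stoichiometric O₂ = 0.5 × 192 = 96 lbmol/h; O₂ fed = 96 × 1.456 = 139.8 lbmol/h.
N₂ fed = 139.8 × 79/21 = 525.8 lbmol/h.
Fuel reacted = 0.967 × 192 → ξ = 185.7 lbmol/h.
Outlet (n = n₀ + ν ξ):
  H₂: 192 − 1(185.7) = 6.336
  O₂: 139.8 − 0.5(185.7) = 46.94
  N₂: 525.8 (inert)
  H₂O: 0 + 1(185.7) = 185.7

186 lbmol/h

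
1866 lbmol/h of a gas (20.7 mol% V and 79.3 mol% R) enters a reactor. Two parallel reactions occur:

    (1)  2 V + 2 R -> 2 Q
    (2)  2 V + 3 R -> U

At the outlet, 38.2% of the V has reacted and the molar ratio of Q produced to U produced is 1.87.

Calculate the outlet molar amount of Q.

71.3 lbmol/h

Conversion of V: V consumed = 0.382 × 386.3 = 147.6 lbmol/h = 2ξ₁ + 2ξ₂.
Selectivity: 2ξ₁ / (1ξ₂) = 1.87 → ξ₁ = 0.935 ξ₂.
Substitute: (2·0.935 + 2) ξ₂ = 147.6 → ξ₂ = 38.13 lbmol/h, ξ₁ = 35.65 lbmol/h.
Outlet amounts (n = n₀ + Σ ν·ξ):
  V: 386.3 − 2(35.65) − 2(38.13) = 238.7
  R: 1480 − 2(35.65) − 3(38.13) = 1294
  Q: 0 + 2(35.65) = 71.3
  U: 0 + 1(38.13) = 38.13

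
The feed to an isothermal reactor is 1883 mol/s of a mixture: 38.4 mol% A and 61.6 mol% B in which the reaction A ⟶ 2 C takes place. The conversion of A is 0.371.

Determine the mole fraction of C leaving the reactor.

0.249

A reacted = 0.371 × 723.1 = 268.3 mol/s; ν_A = −1, so ξ = 268.3/1 = 268.3 mol/s.
Outlet amounts (n = n₀ + ν ξ):
  A: 723.1 − 1(268.3) = 454.8
  C: 0 + 2(268.3) = 536.5
  B: 1160 (inert)
Total out = 2151 mol/s; y_C = 536.5 / 2151 = 0.2494.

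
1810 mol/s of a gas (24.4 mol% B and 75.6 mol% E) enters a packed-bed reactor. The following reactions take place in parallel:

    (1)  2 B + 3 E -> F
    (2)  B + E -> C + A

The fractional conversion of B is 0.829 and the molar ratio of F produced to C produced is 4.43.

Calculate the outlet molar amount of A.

37.1 mol/s

Conversion of B: B consumed = 0.829 × 441.6 = 366.1 mol/s = 2ξ₁ + 1ξ₂.
Selectivity: 1ξ₁ / (1ξ₂) = 4.43 → ξ₁ = 4.43 ξ₂.
Substitute: (2·4.43 + 1) ξ₂ = 366.1 → ξ₂ = 37.13 mol/s, ξ₁ = 164.5 mol/s.
Outlet amounts (n = n₀ + Σ ν·ξ):
  B: 441.6 − 2(164.5) − 1(37.13) = 75.52
  E: 1368 − 3(164.5) − 1(37.13) = 837.7
  F: 0 + 1(164.5) = 164.5
  C: 0 + 1(37.13) = 37.13
  A: 0 + 1(37.13) = 37.13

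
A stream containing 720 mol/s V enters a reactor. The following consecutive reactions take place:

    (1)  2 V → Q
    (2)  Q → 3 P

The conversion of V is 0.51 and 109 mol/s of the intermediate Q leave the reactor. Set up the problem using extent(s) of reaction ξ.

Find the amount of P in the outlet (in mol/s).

224 mol/s

Conversion of V: V consumed = 2ξ₁ = 0.51 × 720 → ξ₁ = 183.6 mol/s.
Q balance: n_Q = 0 + 1ξ₁ − 1ξ₂ = 109 → ξ₂ = (1·183.6 − 109)/1 = 74.6 mol/s.
Outlet amounts (n = n₀ + Σ ν·ξ):
  V: 720 − 2(183.6) = 352.8
  Q: 0 + 1(183.6) − 1(74.6) = 109
  P: 0 + 3(74.6) = 223.8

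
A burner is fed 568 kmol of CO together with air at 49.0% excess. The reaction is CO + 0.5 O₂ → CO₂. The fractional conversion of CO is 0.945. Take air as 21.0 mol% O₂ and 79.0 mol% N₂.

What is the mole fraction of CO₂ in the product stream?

Stoichiometric O₂ = 0.5 × 568 = 284 kmol; O₂ fed = 284 × 1.490 = 423.2 kmol.
N₂ fed = 423.2 × 79/21 = 1592 kmol.
Fuel reacted = 0.945 × 568 → ξ = 536.8 kmol.
Outlet (n = n₀ + ν ξ):
  CO: 568 − 1(536.8) = 31.24
  O₂: 423.2 − 0.5(536.8) = 154.8
  N₂: 1592 (inert)
  CO₂: 0 + 1(536.8) = 536.8
Total out = 2315 kmol; y_CO₂ = 536.8 / 2315 = 0.2319.

0.232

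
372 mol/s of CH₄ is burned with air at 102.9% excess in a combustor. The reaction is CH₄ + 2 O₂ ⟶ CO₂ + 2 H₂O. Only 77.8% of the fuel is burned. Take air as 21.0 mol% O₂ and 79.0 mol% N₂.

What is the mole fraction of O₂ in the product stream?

Stoichiometric O₂ = 2 × 372 = 744 mol/s; O₂ fed = 744 × 2.029 = 1510 mol/s.
N₂ fed = 1510 × 79/21 = 5679 mol/s.
Fuel reacted = 0.778 × 372 → ξ = 289.4 mol/s.
Outlet (n = n₀ + ν ξ):
  CH₄: 372 − 1(289.4) = 82.58
  O₂: 1510 − 2(289.4) = 930.7
  N₂: 5679 (inert)
  CO₂: 0 + 1(289.4) = 289.4
  H₂O: 0 + 2(289.4) = 578.8
Total out = 7560 mol/s; y_O₂ = 930.7 / 7560 = 0.1231.

0.123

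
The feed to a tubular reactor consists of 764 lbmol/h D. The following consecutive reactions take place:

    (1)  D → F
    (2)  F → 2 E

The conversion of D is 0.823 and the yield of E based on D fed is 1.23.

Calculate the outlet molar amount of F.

Conversion of D: D consumed = 1ξ₁ = 0.823 × 764 → ξ₁ = 628.8 lbmol/h.
Yield of E: 2ξ₂ / 764 = 1.23 → ξ₂ = 469.9 lbmol/h.
Outlet amounts (n = n₀ + Σ ν·ξ):
  D: 764 − 1(628.8) = 135.2
  F: 0 + 1(628.8) − 1(469.9) = 158.9
  E: 0 + 2(469.9) = 939.7

159 lbmol/h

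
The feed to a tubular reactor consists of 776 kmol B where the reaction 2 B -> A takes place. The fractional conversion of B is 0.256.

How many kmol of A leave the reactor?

99.3 kmol

B reacted = 0.256 × 776 = 198.7 kmol; ν_B = −2, so ξ = 198.7/2 = 99.33 kmol.
Outlet amounts (n = n₀ + ν ξ):
  B: 776 − 2(99.33) = 577.3
  A: 0 + 1(99.33) = 99.33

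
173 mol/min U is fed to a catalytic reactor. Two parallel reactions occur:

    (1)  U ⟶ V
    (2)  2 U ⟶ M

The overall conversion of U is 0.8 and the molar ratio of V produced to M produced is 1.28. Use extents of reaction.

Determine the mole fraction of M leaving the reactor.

0.323

Conversion of U: U consumed = 0.8 × 173 = 138.4 mol/min = 1ξ₁ + 2ξ₂.
Selectivity: 1ξ₁ / (1ξ₂) = 1.28 → ξ₁ = 1.28 ξ₂.
Substitute: (1·1.28 + 2) ξ₂ = 138.4 → ξ₂ = 42.2 mol/min, ξ₁ = 54.01 mol/min.
Outlet amounts (n = n₀ + Σ ν·ξ):
  U: 173 − 1(54.01) − 2(42.2) = 34.6
  V: 0 + 1(54.01) = 54.01
  M: 0 + 1(42.2) = 42.2
Total out = 130.8 mol/min; y_M = 42.2 / 130.8 = 0.3226.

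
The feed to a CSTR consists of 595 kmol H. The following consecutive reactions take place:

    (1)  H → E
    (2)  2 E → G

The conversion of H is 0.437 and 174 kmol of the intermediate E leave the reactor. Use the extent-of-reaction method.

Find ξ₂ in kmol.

Conversion of H: H consumed = 1ξ₁ = 0.437 × 595 → ξ₁ = 260 kmol.
E balance: n_E = 0 + 1ξ₁ − 2ξ₂ = 174 → ξ₂ = (1·260 − 174)/2 = 43.01 kmol.
Outlet amounts (n = n₀ + Σ ν·ξ):
  H: 595 − 1(260) = 335
  E: 0 + 1(260) − 2(43.01) = 174
  G: 0 + 1(43.01) = 43.01

ξ₂ = 43 kmol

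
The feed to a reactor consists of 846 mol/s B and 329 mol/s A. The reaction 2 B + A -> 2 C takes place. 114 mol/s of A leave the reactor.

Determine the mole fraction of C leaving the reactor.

For A: n = n₀ − 1ξ → 114 = 329 − 1ξ, giving ξ = 215 mol/s.
Outlet amounts (n = n₀ + ν ξ):
  B: 846 − 2(215) = 416
  A: 329 − 1(215) = 114
  C: 0 + 2(215) = 430
Total out = 960 mol/s; y_C = 430 / 960 = 0.4479.

0.448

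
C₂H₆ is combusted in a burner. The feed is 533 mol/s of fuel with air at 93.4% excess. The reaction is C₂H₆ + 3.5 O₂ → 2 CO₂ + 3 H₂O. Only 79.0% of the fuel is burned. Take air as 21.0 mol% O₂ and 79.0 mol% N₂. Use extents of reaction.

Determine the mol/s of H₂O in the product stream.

1260 mol/s

Stoichiometric O₂ = 3.5 × 533 = 1866 mol/s; O₂ fed = 1866 × 1.934 = 3608 mol/s.
N₂ fed = 3608 × 79/21 = 13570 mol/s.
Fuel reacted = 0.79 × 533 → ξ = 421.1 mol/s.
Outlet (n = n₀ + ν ξ):
  C₂H₆: 533 − 1(421.1) = 111.9
  O₂: 3608 − 3.5(421.1) = 2134
  N₂: 13570 (inert)
  CO₂: 0 + 2(421.1) = 842.1
  H₂O: 0 + 3(421.1) = 1263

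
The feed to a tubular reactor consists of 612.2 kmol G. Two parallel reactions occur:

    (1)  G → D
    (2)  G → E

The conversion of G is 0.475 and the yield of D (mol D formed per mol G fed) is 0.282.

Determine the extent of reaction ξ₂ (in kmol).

Yield of D: 1ξ₁ / 612.2 = 0.282 → ξ₁ = 172.6 kmol.
Conversion of G: 1ξ₁ + 1ξ₂ = 0.475 × 612.2 = 290.8 → ξ₂ = 118.2 kmol.
Outlet amounts (n = n₀ + Σ ν·ξ):
  G: 612.2 − 1(172.6) − 1(118.2) = 321.4
  D: 0 + 1(172.6) = 172.6
  E: 0 + 1(118.2) = 118.2

ξ₂ = 118 kmol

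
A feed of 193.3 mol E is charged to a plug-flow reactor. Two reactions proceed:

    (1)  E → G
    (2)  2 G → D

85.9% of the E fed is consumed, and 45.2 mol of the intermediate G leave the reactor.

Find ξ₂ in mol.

Conversion of E: E consumed = 1ξ₁ = 0.859 × 193.3 → ξ₁ = 166 mol.
G balance: n_G = 0 + 1ξ₁ − 2ξ₂ = 45.2 → ξ₂ = (1·166 − 45.2)/2 = 60.42 mol.
Outlet amounts (n = n₀ + Σ ν·ξ):
  E: 193.3 − 1(166) = 27.26
  G: 0 + 1(166) − 2(60.42) = 45.2
  D: 0 + 1(60.42) = 60.42

ξ₂ = 60.4 mol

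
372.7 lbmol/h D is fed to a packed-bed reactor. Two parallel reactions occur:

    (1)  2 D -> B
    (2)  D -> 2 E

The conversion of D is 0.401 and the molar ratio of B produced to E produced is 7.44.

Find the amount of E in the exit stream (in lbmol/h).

9.72 lbmol/h

Conversion of D: D consumed = 0.401 × 372.7 = 149.5 lbmol/h = 2ξ₁ + 1ξ₂.
Selectivity: 1ξ₁ / (2ξ₂) = 7.44 → ξ₁ = 14.88 ξ₂.
Substitute: (2·14.88 + 1) ξ₂ = 149.5 → ξ₂ = 4.859 lbmol/h, ξ₁ = 72.3 lbmol/h.
Outlet amounts (n = n₀ + Σ ν·ξ):
  D: 372.7 − 2(72.3) − 1(4.859) = 223.2
  B: 0 + 1(72.3) = 72.3
  E: 0 + 2(4.859) = 9.717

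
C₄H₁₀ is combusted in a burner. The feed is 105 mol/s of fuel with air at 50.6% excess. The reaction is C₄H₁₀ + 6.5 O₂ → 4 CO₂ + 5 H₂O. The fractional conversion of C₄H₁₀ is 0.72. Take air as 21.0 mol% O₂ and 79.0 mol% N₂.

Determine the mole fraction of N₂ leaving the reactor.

0.756

Stoichiometric O₂ = 6.5 × 105 = 682.5 mol/s; O₂ fed = 682.5 × 1.506 = 1028 mol/s.
N₂ fed = 1028 × 79/21 = 3867 mol/s.
Fuel reacted = 0.72 × 105 → ξ = 75.6 mol/s.
Outlet (n = n₀ + ν ξ):
  C₄H₁₀: 105 − 1(75.6) = 29.4
  O₂: 1028 − 6.5(75.6) = 536.4
  N₂: 3867 (inert)
  CO₂: 0 + 4(75.6) = 302.4
  H₂O: 0 + 5(75.6) = 378
Total out = 5113 mol/s; y_N₂ = 3867 / 5113 = 0.7563.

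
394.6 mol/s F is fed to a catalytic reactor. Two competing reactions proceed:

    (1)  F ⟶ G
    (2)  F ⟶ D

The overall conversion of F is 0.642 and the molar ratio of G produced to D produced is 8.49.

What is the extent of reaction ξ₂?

ξ₂ = 26.7 mol/s

Conversion of F: F consumed = 0.642 × 394.6 = 253.3 mol/s = 1ξ₁ + 1ξ₂.
Selectivity: 1ξ₁ / (1ξ₂) = 8.49 → ξ₁ = 8.49 ξ₂.
Substitute: (1·8.49 + 1) ξ₂ = 253.3 → ξ₂ = 26.69 mol/s, ξ₁ = 226.6 mol/s.
Outlet amounts (n = n₀ + Σ ν·ξ):
  F: 394.6 − 1(226.6) − 1(26.69) = 141.3
  G: 0 + 1(226.6) = 226.6
  D: 0 + 1(26.69) = 26.69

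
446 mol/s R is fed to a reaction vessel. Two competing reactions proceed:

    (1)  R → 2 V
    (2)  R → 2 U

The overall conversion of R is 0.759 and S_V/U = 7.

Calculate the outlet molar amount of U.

Conversion of R: R consumed = 0.759 × 446 = 338.5 mol/s = 1ξ₁ + 1ξ₂.
Selectivity: 2ξ₁ / (2ξ₂) = 7 → ξ₁ = 7 ξ₂.
Substitute: (1·7 + 1) ξ₂ = 338.5 → ξ₂ = 42.31 mol/s, ξ₁ = 296.2 mol/s.
Outlet amounts (n = n₀ + Σ ν·ξ):
  R: 446 − 1(296.2) − 1(42.31) = 107.5
  V: 0 + 2(296.2) = 592.4
  U: 0 + 2(42.31) = 84.63

84.6 mol/s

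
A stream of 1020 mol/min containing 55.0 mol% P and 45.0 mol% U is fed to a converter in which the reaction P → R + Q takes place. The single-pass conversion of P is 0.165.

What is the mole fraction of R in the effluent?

P reacted = 0.165 × 561 = 92.56 mol/min; ν_P = −1, so ξ = 92.56/1 = 92.56 mol/min.
Outlet amounts (n = n₀ + ν ξ):
  P: 561 − 1(92.56) = 468.4
  R: 0 + 1(92.56) = 92.56
  Q: 0 + 1(92.56) = 92.56
  U: 459 (inert)
Total out = 1113 mol/min; y_R = 92.56 / 1113 = 0.0832.

0.0832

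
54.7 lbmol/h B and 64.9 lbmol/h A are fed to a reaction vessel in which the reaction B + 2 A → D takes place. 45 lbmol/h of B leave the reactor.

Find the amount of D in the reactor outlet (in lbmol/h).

9.7 lbmol/h

For B: n = n₀ − 1ξ → 45 = 54.7 − 1ξ, giving ξ = 9.7 lbmol/h.
Outlet amounts (n = n₀ + ν ξ):
  B: 54.7 − 1(9.7) = 45
  A: 64.9 − 2(9.7) = 45.5
  D: 0 + 1(9.7) = 9.7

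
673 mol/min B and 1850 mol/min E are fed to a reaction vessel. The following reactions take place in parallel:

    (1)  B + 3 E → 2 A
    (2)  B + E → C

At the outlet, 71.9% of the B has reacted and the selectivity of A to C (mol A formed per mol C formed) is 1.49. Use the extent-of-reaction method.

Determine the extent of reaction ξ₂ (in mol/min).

Conversion of B: B consumed = 0.719 × 673 = 483.9 mol/min = 1ξ₁ + 1ξ₂.
Selectivity: 2ξ₁ / (1ξ₂) = 1.49 → ξ₁ = 0.745 ξ₂.
Substitute: (1·0.745 + 1) ξ₂ = 483.9 → ξ₂ = 277.3 mol/min, ξ₁ = 206.6 mol/min.
Outlet amounts (n = n₀ + Σ ν·ξ):
  B: 673 − 1(206.6) − 1(277.3) = 189.1
  E: 1850 − 3(206.6) − 1(277.3) = 952.9
  A: 0 + 2(206.6) = 413.2
  C: 0 + 1(277.3) = 277.3

ξ₂ = 277 mol/min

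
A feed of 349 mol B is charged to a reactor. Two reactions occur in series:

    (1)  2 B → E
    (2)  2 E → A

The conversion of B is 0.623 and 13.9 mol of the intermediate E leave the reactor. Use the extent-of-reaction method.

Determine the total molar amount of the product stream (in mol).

Conversion of B: B consumed = 2ξ₁ = 0.623 × 349 → ξ₁ = 108.7 mol.
E balance: n_E = 0 + 1ξ₁ − 2ξ₂ = 13.9 → ξ₂ = (1·108.7 − 13.9)/2 = 47.41 mol.
Outlet amounts (n = n₀ + Σ ν·ξ):
  B: 349 − 2(108.7) = 131.6
  E: 0 + 1(108.7) − 2(47.41) = 13.9
  A: 0 + 1(47.41) = 47.41
Total out = 131.6 + 13.9 + 47.41 = 192.9 mol.

193 mol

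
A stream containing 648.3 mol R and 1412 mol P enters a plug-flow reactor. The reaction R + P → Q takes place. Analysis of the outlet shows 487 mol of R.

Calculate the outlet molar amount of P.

1250 mol

For R: n = n₀ − 1ξ → 487 = 648.3 − 1ξ, giving ξ = 161.3 mol.
Outlet amounts (n = n₀ + ν ξ):
  R: 648.3 − 1(161.3) = 487
  P: 1412 − 1(161.3) = 1251
  Q: 0 + 1(161.3) = 161.3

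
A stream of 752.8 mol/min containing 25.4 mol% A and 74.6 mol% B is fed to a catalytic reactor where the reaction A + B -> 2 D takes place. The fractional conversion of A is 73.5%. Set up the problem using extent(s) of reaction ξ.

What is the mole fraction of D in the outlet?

0.373

A reacted = 0.735 × 191.2 = 140.5 mol/min; ν_A = −1, so ξ = 140.5/1 = 140.5 mol/min.
Outlet amounts (n = n₀ + ν ξ):
  A: 191.2 − 1(140.5) = 50.67
  B: 561.6 − 1(140.5) = 421
  D: 0 + 2(140.5) = 281.1
Total out = 752.8 mol/min; y_D = 281.1 / 752.8 = 0.3734.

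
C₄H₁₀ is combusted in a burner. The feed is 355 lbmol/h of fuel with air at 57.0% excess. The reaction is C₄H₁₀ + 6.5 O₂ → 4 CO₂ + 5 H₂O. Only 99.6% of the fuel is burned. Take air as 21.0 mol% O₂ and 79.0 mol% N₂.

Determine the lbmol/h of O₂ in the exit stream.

Stoichiometric O₂ = 6.5 × 355 = 2308 lbmol/h; O₂ fed = 2308 × 1.570 = 3623 lbmol/h.
N₂ fed = 3623 × 79/21 = 13630 lbmol/h.
Fuel reacted = 0.996 × 355 → ξ = 353.6 lbmol/h.
Outlet (n = n₀ + ν ξ):
  C₄H₁₀: 355 − 1(353.6) = 1.42
  O₂: 3623 − 6.5(353.6) = 1325
  N₂: 13630 (inert)
  CO₂: 0 + 4(353.6) = 1414
  H₂O: 0 + 5(353.6) = 1768

1320 lbmol/h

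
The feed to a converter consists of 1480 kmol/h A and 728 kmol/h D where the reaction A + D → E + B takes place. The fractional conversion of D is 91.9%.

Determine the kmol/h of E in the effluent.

669 kmol/h

D reacted = 0.919 × 728 = 669 kmol/h; ν_D = −1, so ξ = 669/1 = 669 kmol/h.
Outlet amounts (n = n₀ + ν ξ):
  A: 1480 − 1(669) = 811
  D: 728 − 1(669) = 58.97
  E: 0 + 1(669) = 669
  B: 0 + 1(669) = 669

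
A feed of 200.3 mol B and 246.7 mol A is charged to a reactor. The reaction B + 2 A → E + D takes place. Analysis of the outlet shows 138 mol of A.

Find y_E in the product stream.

For A: n = n₀ − 2ξ → 138 = 246.7 − 2ξ, giving ξ = 54.35 mol.
Outlet amounts (n = n₀ + ν ξ):
  B: 200.3 − 1(54.35) = 146
  A: 246.7 − 2(54.35) = 138
  E: 0 + 1(54.35) = 54.35
  D: 0 + 1(54.35) = 54.35
Total out = 392.6 mol; y_E = 54.35 / 392.6 = 0.1384.

0.138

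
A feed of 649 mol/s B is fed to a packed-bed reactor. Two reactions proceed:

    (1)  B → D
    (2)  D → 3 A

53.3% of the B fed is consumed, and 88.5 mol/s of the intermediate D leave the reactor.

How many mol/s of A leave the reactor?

Conversion of B: B consumed = 1ξ₁ = 0.533 × 649 → ξ₁ = 345.9 mol/s.
D balance: n_D = 0 + 1ξ₁ − 1ξ₂ = 88.5 → ξ₂ = (1·345.9 − 88.5)/1 = 257.4 mol/s.
Outlet amounts (n = n₀ + Σ ν·ξ):
  B: 649 − 1(345.9) = 303.1
  D: 0 + 1(345.9) − 1(257.4) = 88.5
  A: 0 + 3(257.4) = 772.3

772 mol/s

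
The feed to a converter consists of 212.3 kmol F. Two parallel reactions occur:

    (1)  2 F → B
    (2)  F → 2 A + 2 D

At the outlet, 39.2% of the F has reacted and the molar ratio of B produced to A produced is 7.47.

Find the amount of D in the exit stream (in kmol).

5.39 kmol

Conversion of F: F consumed = 0.392 × 212.3 = 83.22 kmol = 2ξ₁ + 1ξ₂.
Selectivity: 1ξ₁ / (2ξ₂) = 7.47 → ξ₁ = 14.94 ξ₂.
Substitute: (2·14.94 + 1) ξ₂ = 83.22 → ξ₂ = 2.695 kmol, ξ₁ = 40.26 kmol.
Outlet amounts (n = n₀ + Σ ν·ξ):
  F: 212.3 − 2(40.26) − 1(2.695) = 129.1
  B: 0 + 1(40.26) = 40.26
  A: 0 + 2(2.695) = 5.39
  D: 0 + 2(2.695) = 5.39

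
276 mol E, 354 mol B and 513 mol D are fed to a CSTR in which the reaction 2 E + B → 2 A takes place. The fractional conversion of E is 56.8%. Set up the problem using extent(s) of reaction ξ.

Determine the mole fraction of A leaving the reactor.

E reacted = 0.568 × 276 = 156.8 mol; ν_E = −2, so ξ = 156.8/2 = 78.38 mol.
Outlet amounts (n = n₀ + ν ξ):
  E: 276 − 2(78.38) = 119.2
  B: 354 − 1(78.38) = 275.6
  A: 0 + 2(78.38) = 156.8
  D: 513 (inert)
Total out = 1065 mol; y_A = 156.8 / 1065 = 0.1473.

0.147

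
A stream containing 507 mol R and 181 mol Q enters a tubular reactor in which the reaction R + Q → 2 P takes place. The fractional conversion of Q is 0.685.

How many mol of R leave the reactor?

Q reacted = 0.685 × 181 = 124 mol; ν_Q = −1, so ξ = 124/1 = 124 mol.
Outlet amounts (n = n₀ + ν ξ):
  R: 507 − 1(124) = 383
  Q: 181 − 1(124) = 57.01
  P: 0 + 2(124) = 248

383 mol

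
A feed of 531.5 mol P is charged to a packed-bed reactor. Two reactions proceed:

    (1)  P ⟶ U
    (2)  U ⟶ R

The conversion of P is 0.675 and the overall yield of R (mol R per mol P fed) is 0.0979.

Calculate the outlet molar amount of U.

Conversion of P: P consumed = 1ξ₁ = 0.675 × 531.5 → ξ₁ = 358.8 mol.
Yield of R: 1ξ₂ / 531.5 = 0.0979 → ξ₂ = 52.03 mol.
Outlet amounts (n = n₀ + Σ ν·ξ):
  P: 531.5 − 1(358.8) = 172.7
  U: 0 + 1(358.8) − 1(52.03) = 306.7
  R: 0 + 1(52.03) = 52.03

307 mol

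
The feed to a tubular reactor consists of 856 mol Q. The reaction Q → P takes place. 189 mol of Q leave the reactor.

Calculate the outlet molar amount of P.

For Q: n = n₀ − 1ξ → 189 = 856 − 1ξ, giving ξ = 667 mol.
Outlet amounts (n = n₀ + ν ξ):
  Q: 856 − 1(667) = 189
  P: 0 + 1(667) = 667

667 mol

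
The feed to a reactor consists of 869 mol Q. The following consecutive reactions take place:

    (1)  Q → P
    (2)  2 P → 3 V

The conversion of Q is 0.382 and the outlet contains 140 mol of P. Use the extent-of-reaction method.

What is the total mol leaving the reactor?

Conversion of Q: Q consumed = 1ξ₁ = 0.382 × 869 → ξ₁ = 332 mol.
P balance: n_P = 0 + 1ξ₁ − 2ξ₂ = 140 → ξ₂ = (1·332 − 140)/2 = 95.98 mol.
Outlet amounts (n = n₀ + Σ ν·ξ):
  Q: 869 − 1(332) = 537
  P: 0 + 1(332) − 2(95.98) = 140
  V: 0 + 3(95.98) = 287.9
Total out = 537 + 140 + 287.9 = 965 mol.

965 mol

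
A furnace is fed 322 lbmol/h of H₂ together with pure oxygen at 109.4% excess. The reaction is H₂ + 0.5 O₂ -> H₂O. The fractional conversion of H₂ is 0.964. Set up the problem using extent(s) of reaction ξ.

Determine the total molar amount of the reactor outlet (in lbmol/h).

Stoichiometric O₂ = 0.5 × 322 = 161 lbmol/h; O₂ fed = 161 × 2.094 = 337.1 lbmol/h.
Fuel reacted = 0.964 × 322 → ξ = 310.4 lbmol/h.
Outlet (n = n₀ + ν ξ):
  H₂: 322 − 1(310.4) = 11.59
  O₂: 337.1 − 0.5(310.4) = 181.9
  H₂O: 0 + 1(310.4) = 310.4
Total out = 11.59 + 181.9 + 310.4 = 503.9 lbmol/h.

504 lbmol/h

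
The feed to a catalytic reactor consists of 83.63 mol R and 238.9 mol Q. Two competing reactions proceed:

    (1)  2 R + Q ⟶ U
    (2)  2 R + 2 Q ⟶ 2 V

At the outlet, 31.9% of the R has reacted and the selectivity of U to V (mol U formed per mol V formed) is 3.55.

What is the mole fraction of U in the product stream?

0.0395

Conversion of R: R consumed = 0.319 × 83.63 = 26.68 mol = 2ξ₁ + 2ξ₂.
Selectivity: 1ξ₁ / (2ξ₂) = 3.55 → ξ₁ = 7.1 ξ₂.
Substitute: (2·7.1 + 2) ξ₂ = 26.68 → ξ₂ = 1.647 mol, ξ₁ = 11.69 mol.
Outlet amounts (n = n₀ + Σ ν·ξ):
  R: 83.63 − 2(11.69) − 2(1.647) = 56.95
  Q: 238.9 − 1(11.69) − 2(1.647) = 223.9
  U: 0 + 1(11.69) = 11.69
  V: 0 + 2(1.647) = 3.294
Total out = 295.9 mol; y_U = 11.69 / 295.9 = 0.03952.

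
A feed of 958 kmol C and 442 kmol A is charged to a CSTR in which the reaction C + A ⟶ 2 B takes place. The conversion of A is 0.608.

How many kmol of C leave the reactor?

A reacted = 0.608 × 442 = 268.7 kmol; ν_A = −1, so ξ = 268.7/1 = 268.7 kmol.
Outlet amounts (n = n₀ + ν ξ):
  C: 958 − 1(268.7) = 689.3
  A: 442 − 1(268.7) = 173.3
  B: 0 + 2(268.7) = 537.5

689 kmol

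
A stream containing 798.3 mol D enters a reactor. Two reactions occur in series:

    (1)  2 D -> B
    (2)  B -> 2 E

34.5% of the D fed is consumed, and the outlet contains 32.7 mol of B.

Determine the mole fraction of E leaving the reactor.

Conversion of D: D consumed = 2ξ₁ = 0.345 × 798.3 → ξ₁ = 137.7 mol.
B balance: n_B = 0 + 1ξ₁ − 1ξ₂ = 32.7 → ξ₂ = (1·137.7 − 32.7)/1 = 105 mol.
Outlet amounts (n = n₀ + Σ ν·ξ):
  D: 798.3 − 2(137.7) = 522.9
  B: 0 + 1(137.7) − 1(105) = 32.7
  E: 0 + 2(105) = 210
Total out = 765.6 mol; y_E = 210 / 765.6 = 0.2743.

0.274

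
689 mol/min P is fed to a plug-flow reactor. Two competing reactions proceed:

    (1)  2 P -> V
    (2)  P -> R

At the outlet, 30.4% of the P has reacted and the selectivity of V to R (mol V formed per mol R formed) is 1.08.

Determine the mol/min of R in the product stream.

66.3 mol/min

Conversion of P: P consumed = 0.304 × 689 = 209.5 mol/min = 2ξ₁ + 1ξ₂.
Selectivity: 1ξ₁ / (1ξ₂) = 1.08 → ξ₁ = 1.08 ξ₂.
Substitute: (2·1.08 + 1) ξ₂ = 209.5 → ξ₂ = 66.28 mol/min, ξ₁ = 71.59 mol/min.
Outlet amounts (n = n₀ + Σ ν·ξ):
  P: 689 − 2(71.59) − 1(66.28) = 479.5
  V: 0 + 1(71.59) = 71.59
  R: 0 + 1(66.28) = 66.28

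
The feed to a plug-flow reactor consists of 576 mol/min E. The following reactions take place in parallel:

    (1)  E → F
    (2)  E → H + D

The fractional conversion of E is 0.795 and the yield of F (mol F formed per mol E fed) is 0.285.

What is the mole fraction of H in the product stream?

Yield of F: 1ξ₁ / 576 = 0.285 → ξ₁ = 164.2 mol/min.
Conversion of E: 1ξ₁ + 1ξ₂ = 0.795 × 576 = 457.9 → ξ₂ = 293.8 mol/min.
Outlet amounts (n = n₀ + Σ ν·ξ):
  E: 576 − 1(164.2) − 1(293.8) = 118.1
  F: 0 + 1(164.2) = 164.2
  H: 0 + 1(293.8) = 293.8
  D: 0 + 1(293.8) = 293.8
Total out = 869.8 mol/min; y_H = 293.8 / 869.8 = 0.3377.

0.338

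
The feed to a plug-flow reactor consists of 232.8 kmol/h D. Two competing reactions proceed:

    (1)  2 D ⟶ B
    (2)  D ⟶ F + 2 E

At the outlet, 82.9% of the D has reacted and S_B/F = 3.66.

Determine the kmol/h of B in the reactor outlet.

84.9 kmol/h

Conversion of D: D consumed = 0.829 × 232.8 = 193 kmol/h = 2ξ₁ + 1ξ₂.
Selectivity: 1ξ₁ / (1ξ₂) = 3.66 → ξ₁ = 3.66 ξ₂.
Substitute: (2·3.66 + 1) ξ₂ = 193 → ξ₂ = 23.2 kmol/h, ξ₁ = 84.9 kmol/h.
Outlet amounts (n = n₀ + Σ ν·ξ):
  D: 232.8 − 2(84.9) − 1(23.2) = 39.81
  B: 0 + 1(84.9) = 84.9
  F: 0 + 1(23.2) = 23.2
  E: 0 + 2(23.2) = 46.39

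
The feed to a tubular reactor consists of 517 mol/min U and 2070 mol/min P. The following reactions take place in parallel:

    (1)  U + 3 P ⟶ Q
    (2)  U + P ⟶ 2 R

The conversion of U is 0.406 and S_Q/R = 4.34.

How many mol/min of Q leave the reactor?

188 mol/min

Conversion of U: U consumed = 0.406 × 517 = 209.9 mol/min = 1ξ₁ + 1ξ₂.
Selectivity: 1ξ₁ / (2ξ₂) = 4.34 → ξ₁ = 8.68 ξ₂.
Substitute: (1·8.68 + 1) ξ₂ = 209.9 → ξ₂ = 21.68 mol/min, ξ₁ = 188.2 mol/min.
Outlet amounts (n = n₀ + Σ ν·ξ):
  U: 517 − 1(188.2) − 1(21.68) = 307.1
  P: 2070 − 3(188.2) − 1(21.68) = 1484
  Q: 0 + 1(188.2) = 188.2
  R: 0 + 2(21.68) = 43.37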